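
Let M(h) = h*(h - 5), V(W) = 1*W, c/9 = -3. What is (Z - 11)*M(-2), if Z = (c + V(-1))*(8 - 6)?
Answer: -938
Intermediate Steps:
c = -27 (c = 9*(-3) = -27)
V(W) = W
Z = -56 (Z = (-27 - 1)*(8 - 6) = -28*2 = -56)
M(h) = h*(-5 + h)
(Z - 11)*M(-2) = (-56 - 11)*(-2*(-5 - 2)) = -(-134)*(-7) = -67*14 = -938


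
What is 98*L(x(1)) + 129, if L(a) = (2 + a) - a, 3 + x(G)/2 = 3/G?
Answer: 325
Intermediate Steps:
x(G) = -6 + 6/G (x(G) = -6 + 2*(3/G) = -6 + 6/G)
L(a) = 2
98*L(x(1)) + 129 = 98*2 + 129 = 196 + 129 = 325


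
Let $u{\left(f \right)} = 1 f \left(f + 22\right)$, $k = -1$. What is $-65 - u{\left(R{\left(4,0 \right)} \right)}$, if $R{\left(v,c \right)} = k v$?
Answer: $7$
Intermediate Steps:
$R{\left(v,c \right)} = - v$
$u{\left(f \right)} = f \left(22 + f\right)$
$-65 - u{\left(R{\left(4,0 \right)} \right)} = -65 - \left(-1\right) 4 \left(22 - 4\right) = -65 - - 4 \left(22 - 4\right) = -65 - \left(-4\right) 18 = -65 - -72 = -65 + 72 = 7$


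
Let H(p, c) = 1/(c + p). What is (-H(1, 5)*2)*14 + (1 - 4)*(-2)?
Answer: 4/3 ≈ 1.3333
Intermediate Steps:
(-H(1, 5)*2)*14 + (1 - 4)*(-2) = (-1/(5 + 1)*2)*14 + (1 - 4)*(-2) = (-1/6*2)*14 - 3*(-2) = (-1*⅙*2)*14 + 6 = -⅙*2*14 + 6 = -⅓*14 + 6 = -14/3 + 6 = 4/3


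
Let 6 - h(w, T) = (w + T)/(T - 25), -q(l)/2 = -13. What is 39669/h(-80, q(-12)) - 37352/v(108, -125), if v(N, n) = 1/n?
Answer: 93393223/20 ≈ 4.6697e+6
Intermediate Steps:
q(l) = 26 (q(l) = -2*(-13) = 26)
h(w, T) = 6 - (T + w)/(-25 + T) (h(w, T) = 6 - (w + T)/(T - 25) = 6 - (T + w)/(-25 + T))
39669/h(-80, q(-12)) - 37352/v(108, -125) = 39669/(((-150 - 1*(-80) + 5*26)/(-25 + 26))) - 37352/(1/(-125)) = 39669/(((-150 + 80 + 130)/1)) - 37352/(-1/125) = 39669/((1*60)) - 37352*(-125) = 39669/60 + 4669000 = 39669*(1/60) + 4669000 = 13223/20 + 4669000 = 93393223/20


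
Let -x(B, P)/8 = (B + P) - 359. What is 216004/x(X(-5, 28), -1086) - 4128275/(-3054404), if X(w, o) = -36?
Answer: 88584410477/4523572324 ≈ 19.583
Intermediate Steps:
x(B, P) = 2872 - 8*B - 8*P (x(B, P) = -8*((B + P) - 359) = -8*(-359 + B + P) = 2872 - 8*B - 8*P)
216004/x(X(-5, 28), -1086) - 4128275/(-3054404) = 216004/(2872 - 8*(-36) - 8*(-1086)) - 4128275/(-3054404) = 216004/(2872 + 288 + 8688) - 4128275*(-1/3054404) = 216004/11848 + 4128275/3054404 = 216004*(1/11848) + 4128275/3054404 = 54001/2962 + 4128275/3054404 = 88584410477/4523572324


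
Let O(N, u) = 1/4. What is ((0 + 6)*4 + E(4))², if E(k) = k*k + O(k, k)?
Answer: 25921/16 ≈ 1620.1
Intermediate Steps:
O(N, u) = ¼
E(k) = ¼ + k² (E(k) = k*k + ¼ = k² + ¼ = ¼ + k²)
((0 + 6)*4 + E(4))² = ((0 + 6)*4 + (¼ + 4²))² = (6*4 + (¼ + 16))² = (24 + 65/4)² = (161/4)² = 25921/16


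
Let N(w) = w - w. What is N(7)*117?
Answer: 0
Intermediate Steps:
N(w) = 0
N(7)*117 = 0*117 = 0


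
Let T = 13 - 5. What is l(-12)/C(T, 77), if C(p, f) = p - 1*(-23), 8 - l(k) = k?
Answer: 20/31 ≈ 0.64516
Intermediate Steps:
l(k) = 8 - k
T = 8
C(p, f) = 23 + p (C(p, f) = p + 23 = 23 + p)
l(-12)/C(T, 77) = (8 - 1*(-12))/(23 + 8) = (8 + 12)/31 = 20*(1/31) = 20/31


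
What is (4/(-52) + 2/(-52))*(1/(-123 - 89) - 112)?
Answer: 71235/5512 ≈ 12.924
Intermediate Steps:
(4/(-52) + 2/(-52))*(1/(-123 - 89) - 112) = (4*(-1/52) + 2*(-1/52))*(1/(-212) - 112) = (-1/13 - 1/26)*(-1/212 - 112) = -3/26*(-23745/212) = 71235/5512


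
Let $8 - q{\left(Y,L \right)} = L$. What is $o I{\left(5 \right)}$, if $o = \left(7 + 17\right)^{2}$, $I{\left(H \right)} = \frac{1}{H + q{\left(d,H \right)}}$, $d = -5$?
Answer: $72$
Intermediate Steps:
$q{\left(Y,L \right)} = 8 - L$
$I{\left(H \right)} = \frac{1}{8}$ ($I{\left(H \right)} = \frac{1}{H - \left(-8 + H\right)} = \frac{1}{8}$)
$o = 576$ ($o = 24^{2} = 576$)
$o I{\left(5 \right)} = 576 \cdot \frac{1}{8} = 72$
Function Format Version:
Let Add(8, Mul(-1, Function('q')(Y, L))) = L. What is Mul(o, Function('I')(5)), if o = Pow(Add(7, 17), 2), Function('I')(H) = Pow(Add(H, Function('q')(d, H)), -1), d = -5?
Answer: 72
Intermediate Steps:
Function('q')(Y, L) = Add(8, Mul(-1, L))
Function('I')(H) = Rational(1, 8) (Function('I')(H) = Pow(Add(H, Add(8, Mul(-1, H))), -1) = Pow(8, -1) = Rational(1, 8))
o = 576 (o = Pow(24, 2) = 576)
Mul(o, Function('I')(5)) = Mul(576, Rational(1, 8)) = 72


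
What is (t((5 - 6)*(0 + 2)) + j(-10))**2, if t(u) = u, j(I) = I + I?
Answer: 484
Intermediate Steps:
j(I) = 2*I
(t((5 - 6)*(0 + 2)) + j(-10))**2 = ((5 - 6)*(0 + 2) + 2*(-10))**2 = (-1*2 - 20)**2 = (-2 - 20)**2 = (-22)**2 = 484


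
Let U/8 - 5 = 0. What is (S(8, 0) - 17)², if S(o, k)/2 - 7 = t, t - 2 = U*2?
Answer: 25921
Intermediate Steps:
U = 40 (U = 40 + 8*0 = 40 + 0 = 40)
t = 82 (t = 2 + 40*2 = 2 + 80 = 82)
S(o, k) = 178 (S(o, k) = 14 + 2*82 = 14 + 164 = 178)
(S(8, 0) - 17)² = (178 - 17)² = 161² = 25921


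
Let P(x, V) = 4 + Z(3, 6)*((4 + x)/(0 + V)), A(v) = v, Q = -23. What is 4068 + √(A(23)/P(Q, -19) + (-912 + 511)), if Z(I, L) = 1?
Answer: 4068 + I*√9910/5 ≈ 4068.0 + 19.91*I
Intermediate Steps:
P(x, V) = 4 + (4 + x)/V (P(x, V) = 4 + 1*((4 + x)/(0 + V)) = 4 + 1*((4 + x)/V) = 4 + (4 + x)/V)
4068 + √(A(23)/P(Q, -19) + (-912 + 511)) = 4068 + √(23/(((4 - 23 + 4*(-19))/(-19))) + (-912 + 511)) = 4068 + √(23/((-(4 - 23 - 76)/19)) - 401) = 4068 + √(23/((-1/19*(-95))) - 401) = 4068 + √(23/5 - 401) = 4068 + √(-1982/5) = 4068 + I*√9910/5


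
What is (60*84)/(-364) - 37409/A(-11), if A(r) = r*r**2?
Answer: 246737/17303 ≈ 14.260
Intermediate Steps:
A(r) = r**3
(60*84)/(-364) - 37409/A(-11) = (60*84)/(-364) - 37409/((-11)**3) = 5040*(-1/364) - 37409/(-1331) = -180/13 - 37409*(-1/1331) = -180/13 + 37409/1331 = 246737/17303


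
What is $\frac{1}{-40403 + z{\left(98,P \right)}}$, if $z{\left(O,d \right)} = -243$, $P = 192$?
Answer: $- \frac{1}{40646} \approx -2.4603 \cdot 10^{-5}$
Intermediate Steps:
$\frac{1}{-40403 + z{\left(98,P \right)}} = \frac{1}{-40403 - 243} = \frac{1}{-40646} = - \frac{1}{40646}$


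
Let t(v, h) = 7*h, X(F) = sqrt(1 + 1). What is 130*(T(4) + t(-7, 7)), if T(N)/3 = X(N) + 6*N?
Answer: 15730 + 390*sqrt(2) ≈ 16282.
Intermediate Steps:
X(F) = sqrt(2)
T(N) = 3*sqrt(2) + 18*N (T(N) = 3*(sqrt(2) + 6*N) = 3*sqrt(2) + 18*N)
130*(T(4) + t(-7, 7)) = 130*((3*sqrt(2) + 18*4) + 7*7) = 130*((3*sqrt(2) + 72) + 49) = 130*((72 + 3*sqrt(2)) + 49) = 130*(121 + 3*sqrt(2)) = 15730 + 390*sqrt(2)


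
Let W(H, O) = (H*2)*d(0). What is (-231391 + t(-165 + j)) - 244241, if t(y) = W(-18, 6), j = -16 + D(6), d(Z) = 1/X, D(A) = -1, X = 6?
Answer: -475638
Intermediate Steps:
d(Z) = 1/6
j = -17 (j = -16 - 1 = -17)
W(H, O) = H/3 (W(H, O) = (H*2)*(1/6) = (2*H)*(1/6) = H/3)
t(y) = -6 (t(y) = (1/3)*(-18) = -6)
(-231391 + t(-165 + j)) - 244241 = (-231391 - 6) - 244241 = -231397 - 244241 = -475638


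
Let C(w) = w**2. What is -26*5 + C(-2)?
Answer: -126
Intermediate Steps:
-26*5 + C(-2) = -26*5 + (-2)**2 = -130 + 4 = -126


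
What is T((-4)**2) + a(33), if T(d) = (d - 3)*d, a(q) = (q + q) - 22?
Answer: 252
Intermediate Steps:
a(q) = -22 + 2*q (a(q) = 2*q - 22 = -22 + 2*q)
T(d) = d*(-3 + d) (T(d) = (-3 + d)*d = d*(-3 + d))
T((-4)**2) + a(33) = (-4)**2*(-3 + (-4)**2) + (-22 + 2*33) = 16*(-3 + 16) + (-22 + 66) = 16*13 + 44 = 208 + 44 = 252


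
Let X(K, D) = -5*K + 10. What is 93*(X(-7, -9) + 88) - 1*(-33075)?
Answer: 45444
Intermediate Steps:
X(K, D) = 10 - 5*K
93*(X(-7, -9) + 88) - 1*(-33075) = 93*((10 - 5*(-7)) + 88) - 1*(-33075) = 93*((10 + 35) + 88) + 33075 = 93*(45 + 88) + 33075 = 93*133 + 33075 = 12369 + 33075 = 45444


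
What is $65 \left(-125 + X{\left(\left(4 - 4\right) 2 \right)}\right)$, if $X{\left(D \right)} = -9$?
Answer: $-8710$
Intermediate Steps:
$65 \left(-125 + X{\left(\left(4 - 4\right) 2 \right)}\right) = 65 \left(-125 - 9\right) = 65 \left(-134\right) = -8710$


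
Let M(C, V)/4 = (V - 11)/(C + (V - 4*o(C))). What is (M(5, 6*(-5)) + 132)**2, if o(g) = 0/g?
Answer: 11999296/625 ≈ 19199.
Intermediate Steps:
o(g) = 0
M(C, V) = 4*(-11 + V)/(C + V) (M(C, V) = 4*((V - 11)/(C + (V - 4*0))) = 4*((-11 + V)/(C + (V + 0))) = 4*((-11 + V)/(C + V)) = 4*(-11 + V)/(C + V))
(M(5, 6*(-5)) + 132)**2 = (4*(-11 + 6*(-5))/(5 + 6*(-5)) + 132)**2 = (4*(-11 - 30)/(5 - 30) + 132)**2 = (4*(-41)/(-25) + 132)**2 = (4*(-1/25)*(-41) + 132)**2 = (164/25 + 132)**2 = (3464/25)**2 = 11999296/625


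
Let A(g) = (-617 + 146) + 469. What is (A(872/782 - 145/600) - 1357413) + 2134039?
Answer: 776624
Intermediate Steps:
A(g) = -2 (A(g) = -471 + 469 = -2)
(A(872/782 - 145/600) - 1357413) + 2134039 = (-2 - 1357413) + 2134039 = -1357415 + 2134039 = 776624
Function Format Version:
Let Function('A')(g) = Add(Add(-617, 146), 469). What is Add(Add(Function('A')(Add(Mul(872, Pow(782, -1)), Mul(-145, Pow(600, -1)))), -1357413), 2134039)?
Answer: 776624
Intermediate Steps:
Function('A')(g) = -2 (Function('A')(g) = Add(-471, 469) = -2)
Add(Add(Function('A')(Add(Mul(872, Pow(782, -1)), Mul(-145, Pow(600, -1)))), -1357413), 2134039) = Add(Add(-2, -1357413), 2134039) = Add(-1357415, 2134039) = 776624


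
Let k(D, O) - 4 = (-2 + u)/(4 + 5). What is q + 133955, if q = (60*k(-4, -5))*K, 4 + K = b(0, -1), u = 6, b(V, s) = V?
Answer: 398665/3 ≈ 1.3289e+5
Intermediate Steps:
K = -4 (K = -4 + 0 = -4)
k(D, O) = 40/9 (k(D, O) = 4 + (-2 + 6)/(4 + 5) = 4 + 4/9 = 40/9)
q = -3200/3 (q = (60*(40/9))*(-4) = (800/3)*(-4) = -3200/3 ≈ -1066.7)
q + 133955 = -3200/3 + 133955 = 398665/3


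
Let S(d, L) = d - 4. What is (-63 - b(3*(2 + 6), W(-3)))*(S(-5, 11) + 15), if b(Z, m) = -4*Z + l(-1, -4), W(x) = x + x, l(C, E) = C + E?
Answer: 228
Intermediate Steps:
W(x) = 2*x
S(d, L) = -4 + d
b(Z, m) = -5 - 4*Z (b(Z, m) = -4*Z + (-1 - 4) = -4*Z - 5 = -5 - 4*Z)
(-63 - b(3*(2 + 6), W(-3)))*(S(-5, 11) + 15) = (-63 - (-5 - 12*(2 + 6)))*((-4 - 5) + 15) = (-63 - (-5 - 12*8))*(-9 + 15) = (-63 - (-5 - 4*24))*6 = (-63 - (-5 - 96))*6 = (-63 - 1*(-101))*6 = (-63 + 101)*6 = 38*6 = 228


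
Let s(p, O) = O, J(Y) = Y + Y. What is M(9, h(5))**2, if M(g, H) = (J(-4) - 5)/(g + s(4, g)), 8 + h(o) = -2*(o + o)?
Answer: 169/324 ≈ 0.52160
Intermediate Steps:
h(o) = -8 - 4*o (h(o) = -8 - 2*(o + o) = -8 - 4*o)
J(Y) = 2*Y
M(g, H) = -13/(2*g) (M(g, H) = (2*(-4) - 5)/(g + g) = (-8 - 5)/((2*g)) = -13/(2*g))
M(9, h(5))**2 = (-13/2/9)**2 = (-13/2*1/9)**2 = (-13/18)**2 = 169/324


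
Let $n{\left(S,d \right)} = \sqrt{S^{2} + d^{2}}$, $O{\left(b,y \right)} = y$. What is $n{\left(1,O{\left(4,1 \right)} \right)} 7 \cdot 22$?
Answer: $154 \sqrt{2} \approx 217.79$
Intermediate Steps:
$n{\left(1,O{\left(4,1 \right)} \right)} 7 \cdot 22 = \sqrt{1^{2} + 1^{2}} \cdot 7 \cdot 22 = \sqrt{1 + 1} \cdot 7 \cdot 22 = \sqrt{2} \cdot 7 \cdot 22 = 7 \sqrt{2} \cdot 22 = 154 \sqrt{2}$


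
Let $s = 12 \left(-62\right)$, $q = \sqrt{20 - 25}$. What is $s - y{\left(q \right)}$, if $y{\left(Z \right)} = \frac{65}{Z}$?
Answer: $-744 + 13 i \sqrt{5} \approx -744.0 + 29.069 i$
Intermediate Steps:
$q = i \sqrt{5}$ ($q = \sqrt{-5} = i \sqrt{5} \approx 2.2361 i$)
$s = -744$
$s - y{\left(q \right)} = -744 - \frac{65}{i \sqrt{5}} = -744 - 65 \left(- \frac{i \sqrt{5}}{5}\right) = -744 - - 13 i \sqrt{5} = -744 + 13 i \sqrt{5}$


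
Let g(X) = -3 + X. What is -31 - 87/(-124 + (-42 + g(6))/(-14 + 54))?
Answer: -151489/4999 ≈ -30.304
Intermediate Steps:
-31 - 87/(-124 + (-42 + g(6))/(-14 + 54)) = -31 - 87/(-124 + (-42 + (-3 + 6))/(-14 + 54)) = -31 - 87/(-124 + (-42 + 3)/40) = -31 - 87/(-124 - 39*1/40) = -31 - 87/(-124 - 39/40) = -31 - 87/(-4999/40) = -31 - 40/4999*(-87) = -31 + 3480/4999 = -151489/4999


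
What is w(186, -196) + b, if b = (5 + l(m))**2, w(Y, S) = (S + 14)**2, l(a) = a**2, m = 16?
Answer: 101245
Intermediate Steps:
w(Y, S) = (14 + S)**2
b = 68121 (b = (5 + 16**2)**2 = (5 + 256)**2 = 261**2 = 68121)
w(186, -196) + b = (14 - 196)**2 + 68121 = (-182)**2 + 68121 = 33124 + 68121 = 101245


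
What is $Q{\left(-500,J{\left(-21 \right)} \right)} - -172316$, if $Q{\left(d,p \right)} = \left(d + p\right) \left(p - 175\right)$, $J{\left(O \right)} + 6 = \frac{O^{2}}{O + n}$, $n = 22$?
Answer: $155416$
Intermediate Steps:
$J{\left(O \right)} = -6 + \frac{O^{2}}{22 + O}$ ($J{\left(O \right)} = -6 + \frac{O^{2}}{O + 22} = -6 + \frac{O^{2}}{22 + O}$)
$Q{\left(d,p \right)} = \left(-175 + p\right) \left(d + p\right)$ ($Q{\left(d,p \right)} = \left(d + p\right) \left(-175 + p\right) = \left(-175 + p\right) \left(d + p\right)$)
$Q{\left(-500,J{\left(-21 \right)} \right)} - -172316 = \left(\left(\frac{-132 + \left(-21\right)^{2} - -126}{22 - 21}\right)^{2} - -87500 - 175 \frac{-132 + \left(-21\right)^{2} - -126}{22 - 21} - 500 \frac{-132 + \left(-21\right)^{2} - -126}{22 - 21}\right) - -172316 = \left(\left(\frac{-132 + 441 + 126}{1}\right)^{2} + 87500 - 175 \frac{-132 + 441 + 126}{1} - 500 \frac{-132 + 441 + 126}{1}\right) + 172316 = \left(\left(1 \cdot 435\right)^{2} + 87500 - 175 \cdot 1 \cdot 435 - 500 \cdot 1 \cdot 435\right) + 172316 = \left(435^{2} + 87500 - 76125 - 217500\right) + 172316 = \left(189225 + 87500 - 76125 - 217500\right) + 172316 = -16900 + 172316 = 155416$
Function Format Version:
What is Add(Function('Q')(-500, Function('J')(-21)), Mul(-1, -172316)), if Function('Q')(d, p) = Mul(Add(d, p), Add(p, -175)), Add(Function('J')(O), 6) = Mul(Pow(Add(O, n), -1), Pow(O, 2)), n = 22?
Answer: 155416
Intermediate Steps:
Function('J')(O) = Add(-6, Mul(Pow(O, 2), Pow(Add(22, O), -1))) (Function('J')(O) = Add(-6, Mul(Pow(Add(O, 22), -1), Pow(O, 2))) = Add(-6, Mul(Pow(Add(22, O), -1), Pow(O, 2))) = Add(-6, Mul(Pow(O, 2), Pow(Add(22, O), -1))))
Function('Q')(d, p) = Mul(Add(-175, p), Add(d, p)) (Function('Q')(d, p) = Mul(Add(d, p), Add(-175, p)) = Mul(Add(-175, p), Add(d, p)))
Add(Function('Q')(-500, Function('J')(-21)), Mul(-1, -172316)) = Add(Add(Pow(Mul(Pow(Add(22, -21), -1), Add(-132, Pow(-21, 2), Mul(-6, -21))), 2), Mul(-175, -500), Mul(-175, Mul(Pow(Add(22, -21), -1), Add(-132, Pow(-21, 2), Mul(-6, -21)))), Mul(-500, Mul(Pow(Add(22, -21), -1), Add(-132, Pow(-21, 2), Mul(-6, -21))))), Mul(-1, -172316)) = Add(Add(Pow(Mul(Pow(1, -1), Add(-132, 441, 126)), 2), 87500, Mul(-175, Mul(Pow(1, -1), Add(-132, 441, 126))), Mul(-500, Mul(Pow(1, -1), Add(-132, 441, 126)))), 172316) = Add(Add(Pow(Mul(1, 435), 2), 87500, Mul(-175, Mul(1, 435)), Mul(-500, Mul(1, 435))), 172316) = Add(Add(Pow(435, 2), 87500, Mul(-175, 435), Mul(-500, 435)), 172316) = Add(Add(189225, 87500, -76125, -217500), 172316) = Add(-16900, 172316) = 155416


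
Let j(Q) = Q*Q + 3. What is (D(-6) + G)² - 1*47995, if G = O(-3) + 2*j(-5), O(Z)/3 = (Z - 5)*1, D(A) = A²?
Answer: -43371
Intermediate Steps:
j(Q) = 3 + Q² (j(Q) = Q² + 3 = 3 + Q²)
O(Z) = -15 + 3*Z (O(Z) = 3*((Z - 5)*1) = 3*((-5 + Z)*1) = 3*(-5 + Z) = -15 + 3*Z)
G = 32 (G = (-15 + 3*(-3)) + 2*(3 + (-5)²) = (-15 - 9) + 2*(3 + 25) = -24 + 2*28 = -24 + 56 = 32)
(D(-6) + G)² - 1*47995 = ((-6)² + 32)² - 1*47995 = (36 + 32)² - 47995 = 68² - 47995 = 4624 - 47995 = -43371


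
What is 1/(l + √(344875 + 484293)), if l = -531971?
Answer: -531971/282992315673 - 4*√51823/282992315673 ≈ -1.8830e-6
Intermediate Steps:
1/(l + √(344875 + 484293)) = 1/(-531971 + √(344875 + 484293)) = 1/(-531971 + √829168) = 1/(-531971 + 4*√51823)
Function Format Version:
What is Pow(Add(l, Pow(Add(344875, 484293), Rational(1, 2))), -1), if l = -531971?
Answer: Add(Rational(-531971, 282992315673), Mul(Rational(-4, 282992315673), Pow(51823, Rational(1, 2)))) ≈ -1.8830e-6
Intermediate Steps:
Pow(Add(l, Pow(Add(344875, 484293), Rational(1, 2))), -1) = Pow(Add(-531971, Pow(Add(344875, 484293), Rational(1, 2))), -1) = Pow(Add(-531971, Pow(829168, Rational(1, 2))), -1) = Pow(Add(-531971, Mul(4, Pow(51823, Rational(1, 2)))), -1)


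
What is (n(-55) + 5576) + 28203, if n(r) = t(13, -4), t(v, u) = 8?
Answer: 33787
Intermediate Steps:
n(r) = 8
(n(-55) + 5576) + 28203 = (8 + 5576) + 28203 = 5584 + 28203 = 33787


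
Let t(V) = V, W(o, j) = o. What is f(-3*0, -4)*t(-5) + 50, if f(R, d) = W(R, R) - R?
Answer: 50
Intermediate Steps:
f(R, d) = 0 (f(R, d) = R - R = 0)
f(-3*0, -4)*t(-5) + 50 = 0*(-5) + 50 = 0 + 50 = 50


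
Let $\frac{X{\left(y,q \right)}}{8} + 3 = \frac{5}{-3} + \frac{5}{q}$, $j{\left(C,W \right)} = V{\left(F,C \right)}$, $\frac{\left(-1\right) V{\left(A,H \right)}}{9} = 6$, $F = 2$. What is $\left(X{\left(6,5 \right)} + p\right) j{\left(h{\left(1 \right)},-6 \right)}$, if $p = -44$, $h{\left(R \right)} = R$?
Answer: $3960$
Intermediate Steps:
$V{\left(A,H \right)} = -54$ ($V{\left(A,H \right)} = \left(-9\right) 6 = -54$)
$j{\left(C,W \right)} = -54$
$X{\left(y,q \right)} = - \frac{112}{3} + \frac{40}{q}$ ($X{\left(y,q \right)} = -24 + 8 \left(\frac{5}{-3} + \frac{5}{q}\right) = -24 + 8 \left(5 \left(- \frac{1}{3}\right) + \frac{5}{q}\right) = -24 + 8 \left(- \frac{5}{3} + \frac{5}{q}\right) = -24 - \left(\frac{40}{3} - \frac{40}{q}\right) = - \frac{112}{3} + \frac{40}{q}$)
$\left(X{\left(6,5 \right)} + p\right) j{\left(h{\left(1 \right)},-6 \right)} = \left(\left(- \frac{112}{3} + \frac{40}{5}\right) - 44\right) \left(-54\right) = \left(\left(- \frac{112}{3} + 40 \cdot \frac{1}{5}\right) - 44\right) \left(-54\right) = \left(\left(- \frac{112}{3} + 8\right) - 44\right) \left(-54\right) = \left(- \frac{88}{3} - 44\right) \left(-54\right) = \left(- \frac{220}{3}\right) \left(-54\right) = 3960$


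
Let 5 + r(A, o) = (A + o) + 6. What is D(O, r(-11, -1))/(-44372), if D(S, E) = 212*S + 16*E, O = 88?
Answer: -4620/11093 ≈ -0.41648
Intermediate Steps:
r(A, o) = 1 + A + o (r(A, o) = -5 + ((A + o) + 6) = -5 + (6 + A + o) = 1 + A + o)
D(S, E) = 16*E + 212*S
D(O, r(-11, -1))/(-44372) = (16*(1 - 11 - 1) + 212*88)/(-44372) = (16*(-11) + 18656)*(-1/44372) = (-176 + 18656)*(-1/44372) = 18480*(-1/44372) = -4620/11093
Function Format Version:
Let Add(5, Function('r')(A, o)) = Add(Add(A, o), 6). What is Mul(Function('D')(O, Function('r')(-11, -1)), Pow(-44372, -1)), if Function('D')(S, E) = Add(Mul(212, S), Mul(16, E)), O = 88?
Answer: Rational(-4620, 11093) ≈ -0.41648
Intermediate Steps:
Function('r')(A, o) = Add(1, A, o) (Function('r')(A, o) = Add(-5, Add(Add(A, o), 6)) = Add(-5, Add(6, A, o)) = Add(1, A, o))
Function('D')(S, E) = Add(Mul(16, E), Mul(212, S))
Mul(Function('D')(O, Function('r')(-11, -1)), Pow(-44372, -1)) = Mul(Add(Mul(16, Add(1, -11, -1)), Mul(212, 88)), Pow(-44372, -1)) = Mul(Add(Mul(16, -11), 18656), Rational(-1, 44372)) = Mul(Add(-176, 18656), Rational(-1, 44372)) = Mul(18480, Rational(-1, 44372)) = Rational(-4620, 11093)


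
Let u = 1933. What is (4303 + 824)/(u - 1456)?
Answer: 1709/159 ≈ 10.748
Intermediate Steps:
(4303 + 824)/(u - 1456) = (4303 + 824)/(1933 - 1456) = 5127/477 = 5127*(1/477) = 1709/159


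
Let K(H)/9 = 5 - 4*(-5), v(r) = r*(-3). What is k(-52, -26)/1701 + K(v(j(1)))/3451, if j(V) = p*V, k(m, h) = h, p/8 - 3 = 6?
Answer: 41857/838593 ≈ 0.049913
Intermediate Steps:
p = 72 (p = 24 + 8*6 = 24 + 48 = 72)
j(V) = 72*V
v(r) = -3*r
K(H) = 225 (K(H) = 9*(5 - 4*(-5)) = 9*(5 + 20) = 9*25 = 225)
k(-52, -26)/1701 + K(v(j(1)))/3451 = -26/1701 + 225/3451 = 41857/838593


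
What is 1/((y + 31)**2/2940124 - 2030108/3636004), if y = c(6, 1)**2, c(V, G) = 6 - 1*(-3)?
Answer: -668143914031/370197451201 ≈ -1.8048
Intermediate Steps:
c(V, G) = 9 (c(V, G) = 6 + 3 = 9)
y = 81 (y = 9**2 = 81)
1/((y + 31)**2/2940124 - 2030108/3636004) = 1/((81 + 31)**2/2940124 - 2030108/3636004) = 1/(112**2*(1/2940124) - 2030108*1/3636004) = 1/(12544*(1/2940124) - 507527/909001) = 1/(3136/735031 - 507527/909001) = 1/(-370197451201/668143914031) = -668143914031/370197451201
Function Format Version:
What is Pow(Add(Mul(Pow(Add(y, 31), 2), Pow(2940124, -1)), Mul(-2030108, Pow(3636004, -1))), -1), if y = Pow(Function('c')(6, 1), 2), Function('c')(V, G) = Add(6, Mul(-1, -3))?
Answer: Rational(-668143914031, 370197451201) ≈ -1.8048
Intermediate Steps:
Function('c')(V, G) = 9 (Function('c')(V, G) = Add(6, 3) = 9)
y = 81 (y = Pow(9, 2) = 81)
Pow(Add(Mul(Pow(Add(y, 31), 2), Pow(2940124, -1)), Mul(-2030108, Pow(3636004, -1))), -1) = Pow(Add(Mul(Pow(Add(81, 31), 2), Pow(2940124, -1)), Mul(-2030108, Pow(3636004, -1))), -1) = Pow(Add(Mul(Pow(112, 2), Rational(1, 2940124)), Mul(-2030108, Rational(1, 3636004))), -1) = Pow(Add(Mul(12544, Rational(1, 2940124)), Rational(-507527, 909001)), -1) = Pow(Add(Rational(3136, 735031), Rational(-507527, 909001)), -1) = Pow(Rational(-370197451201, 668143914031), -1) = Rational(-668143914031, 370197451201)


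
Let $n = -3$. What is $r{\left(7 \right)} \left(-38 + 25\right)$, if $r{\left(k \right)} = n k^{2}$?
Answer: $1911$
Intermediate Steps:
$r{\left(k \right)} = - 3 k^{2}$
$r{\left(7 \right)} \left(-38 + 25\right) = - 3 \cdot 7^{2} \left(-38 + 25\right) = \left(-3\right) 49 \left(-13\right) = \left(-147\right) \left(-13\right) = 1911$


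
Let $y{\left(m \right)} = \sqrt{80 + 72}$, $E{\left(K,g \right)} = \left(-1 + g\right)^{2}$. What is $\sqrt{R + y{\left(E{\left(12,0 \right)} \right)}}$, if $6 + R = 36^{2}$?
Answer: $\sqrt{1290 + 2 \sqrt{38}} \approx 36.088$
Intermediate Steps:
$R = 1290$ ($R = -6 + 36^{2} = -6 + 1296 = 1290$)
$y{\left(m \right)} = 2 \sqrt{38}$ ($y{\left(m \right)} = \sqrt{152} = 2 \sqrt{38}$)
$\sqrt{R + y{\left(E{\left(12,0 \right)} \right)}} = \sqrt{1290 + 2 \sqrt{38}}$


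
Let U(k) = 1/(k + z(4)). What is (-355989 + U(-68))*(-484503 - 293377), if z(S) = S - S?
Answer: 4707584490910/17 ≈ 2.7692e+11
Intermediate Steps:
z(S) = 0
U(k) = 1/k (U(k) = 1/(k + 0) = 1/k)
(-355989 + U(-68))*(-484503 - 293377) = (-355989 + 1/(-68))*(-484503 - 293377) = (-355989 - 1/68)*(-777880) = -24207253/68*(-777880) = 4707584490910/17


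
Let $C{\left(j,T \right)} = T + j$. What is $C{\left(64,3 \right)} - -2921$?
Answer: $2988$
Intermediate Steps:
$C{\left(64,3 \right)} - -2921 = \left(3 + 64\right) - -2921 = 67 + 2921 = 2988$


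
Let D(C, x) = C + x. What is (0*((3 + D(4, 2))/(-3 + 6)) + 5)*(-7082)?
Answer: -35410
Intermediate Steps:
(0*((3 + D(4, 2))/(-3 + 6)) + 5)*(-7082) = (0*((3 + (4 + 2))/(-3 + 6)) + 5)*(-7082) = (0*((3 + 6)/3) + 5)*(-7082) = (0*(9*(⅓)) + 5)*(-7082) = (0*3 + 5)*(-7082) = (0 + 5)*(-7082) = 5*(-7082) = -35410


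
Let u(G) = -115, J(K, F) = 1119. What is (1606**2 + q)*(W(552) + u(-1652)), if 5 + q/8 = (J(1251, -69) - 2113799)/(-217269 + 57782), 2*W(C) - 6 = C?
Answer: 67463881958288/159487 ≈ 4.2301e+8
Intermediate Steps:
W(C) = 3 + C/2
q = 10521960/159487 (q = -40 + 8*((1119 - 2113799)/(-217269 + 57782)) = -40 + 8*(-2112680/(-159487)) = -40 + 8*(-2112680*(-1/159487)) = -40 + 8*(2112680/159487) = -40 + 16901440/159487 = 10521960/159487 ≈ 65.974)
(1606**2 + q)*(W(552) + u(-1652)) = (1606**2 + 10521960/159487)*((3 + (1/2)*552) - 115) = (2579236 + 10521960/159487)*((3 + 276) - 115) = 411365133892*(279 - 115)/159487 = (411365133892/159487)*164 = 67463881958288/159487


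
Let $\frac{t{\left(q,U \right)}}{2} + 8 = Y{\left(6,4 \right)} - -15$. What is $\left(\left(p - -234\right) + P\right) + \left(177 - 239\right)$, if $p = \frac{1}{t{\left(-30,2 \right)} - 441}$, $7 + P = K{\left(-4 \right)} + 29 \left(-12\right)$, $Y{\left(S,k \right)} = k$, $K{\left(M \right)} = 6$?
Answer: $- \frac{74164}{419} \approx -177.0$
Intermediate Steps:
$P = -349$ ($P = -7 + \left(6 + 29 \left(-12\right)\right) = -7 + \left(6 - 348\right) = -7 - 342 = -349$)
$t{\left(q,U \right)} = 22$ ($t{\left(q,U \right)} = -16 + 2 \left(4 - -15\right) = -16 + 2 \left(4 + 15\right) = -16 + 2 \cdot 19 = -16 + 38 = 22$)
$p = - \frac{1}{419}$ ($p = \frac{1}{22 - 441} = \frac{1}{-419} = - \frac{1}{419} \approx -0.0023866$)
$\left(\left(p - -234\right) + P\right) + \left(177 - 239\right) = \left(\left(- \frac{1}{419} - -234\right) - 349\right) + \left(177 - 239\right) = \left(\left(- \frac{1}{419} + 234\right) - 349\right) + \left(177 - 239\right) = \left(\frac{98045}{419} - 349\right) - 62 = - \frac{48186}{419} - 62 = - \frac{74164}{419}$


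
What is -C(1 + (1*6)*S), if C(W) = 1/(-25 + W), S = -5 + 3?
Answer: 1/36 ≈ 0.027778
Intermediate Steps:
S = -2
-C(1 + (1*6)*S) = -1/(-25 + (1 + (1*6)*(-2))) = -1/(-25 + (1 + 6*(-2))) = -1/(-25 + (1 - 12)) = -1/(-25 - 11) = -1/(-36) = -1*(-1/36) = 1/36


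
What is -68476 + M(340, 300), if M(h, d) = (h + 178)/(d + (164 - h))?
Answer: -4245253/62 ≈ -68472.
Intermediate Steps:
M(h, d) = (178 + h)/(164 + d - h)
-68476 + M(340, 300) = -68476 + (178 + 340)/(164 + 300 - 1*340) = -68476 + 518/(164 + 300 - 340) = -68476 + 518/124 = -68476 + (1/124)*518 = -68476 + 259/62 = -4245253/62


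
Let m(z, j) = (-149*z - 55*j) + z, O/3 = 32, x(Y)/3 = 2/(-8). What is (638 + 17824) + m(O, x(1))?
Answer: 17181/4 ≈ 4295.3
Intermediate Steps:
x(Y) = -¾ (x(Y) = 3*(2/(-8)) = 3*(2*(-⅛)) = 3*(-¼) = -¾)
O = 96 (O = 3*32 = 96)
m(z, j) = -148*z - 55*j
(638 + 17824) + m(O, x(1)) = (638 + 17824) + (-148*96 - 55*(-¾)) = 18462 + (-14208 + 165/4) = 18462 - 56667/4 = 17181/4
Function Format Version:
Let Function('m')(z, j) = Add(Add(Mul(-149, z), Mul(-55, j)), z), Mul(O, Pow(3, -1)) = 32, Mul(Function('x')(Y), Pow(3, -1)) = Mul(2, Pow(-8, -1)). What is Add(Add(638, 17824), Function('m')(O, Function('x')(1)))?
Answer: Rational(17181, 4) ≈ 4295.3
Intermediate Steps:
Function('x')(Y) = Rational(-3, 4) (Function('x')(Y) = Mul(3, Mul(2, Pow(-8, -1))) = Mul(3, Mul(2, Rational(-1, 8))) = Mul(3, Rational(-1, 4)) = Rational(-3, 4))
O = 96 (O = Mul(3, 32) = 96)
Function('m')(z, j) = Add(Mul(-148, z), Mul(-55, j))
Add(Add(638, 17824), Function('m')(O, Function('x')(1))) = Add(Add(638, 17824), Add(Mul(-148, 96), Mul(-55, Rational(-3, 4)))) = Add(18462, Add(-14208, Rational(165, 4))) = Add(18462, Rational(-56667, 4)) = Rational(17181, 4)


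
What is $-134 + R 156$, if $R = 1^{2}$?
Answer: $22$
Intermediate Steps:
$R = 1$
$-134 + R 156 = -134 + 1 \cdot 156 = -134 + 156 = 22$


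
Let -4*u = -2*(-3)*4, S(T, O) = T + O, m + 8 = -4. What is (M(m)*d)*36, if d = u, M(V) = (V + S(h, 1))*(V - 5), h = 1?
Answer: -36720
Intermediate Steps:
m = -12 (m = -8 - 4 = -12)
S(T, O) = O + T
M(V) = (-5 + V)*(2 + V) (M(V) = (V + (1 + 1))*(V - 5) = (V + 2)*(-5 + V) = (2 + V)*(-5 + V) = (-5 + V)*(2 + V))
u = -6 (u = -(-2*(-3))*4/4 = -3*4/2 = -¼*24 = -6)
d = -6
(M(m)*d)*36 = ((-10 + (-12)² - 3*(-12))*(-6))*36 = ((-10 + 144 + 36)*(-6))*36 = (170*(-6))*36 = -1020*36 = -36720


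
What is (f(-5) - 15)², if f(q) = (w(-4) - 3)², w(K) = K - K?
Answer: 36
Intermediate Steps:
w(K) = 0
f(q) = 9 (f(q) = (0 - 3)² = (-3)² = 9)
(f(-5) - 15)² = (9 - 15)² = (-6)² = 36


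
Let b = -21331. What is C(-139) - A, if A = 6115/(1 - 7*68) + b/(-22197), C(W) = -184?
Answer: -362883074/2108715 ≈ -172.09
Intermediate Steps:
A = -25120486/2108715 (A = 6115/(1 - 7*68) - 21331/(-22197) = 6115/(1 - 476) - 21331*(-1/22197) = 6115/(-475) + 21331/22197 = 6115*(-1/475) + 21331/22197 = -1223/95 + 21331/22197 = -25120486/2108715 ≈ -11.913)
C(-139) - A = -184 - 1*(-25120486/2108715) = -184 + 25120486/2108715 = -362883074/2108715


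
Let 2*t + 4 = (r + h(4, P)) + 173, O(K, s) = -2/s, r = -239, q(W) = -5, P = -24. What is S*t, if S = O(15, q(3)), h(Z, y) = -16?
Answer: -86/5 ≈ -17.200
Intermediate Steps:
S = 2/5 (S = -2/(-5) = -2*(-1/5) = 2/5 ≈ 0.40000)
t = -43 (t = -2 + ((-239 - 16) + 173)/2 = -2 + (-255 + 173)/2 = -2 + (1/2)*(-82) = -2 - 41 = -43)
S*t = (2/5)*(-43) = -86/5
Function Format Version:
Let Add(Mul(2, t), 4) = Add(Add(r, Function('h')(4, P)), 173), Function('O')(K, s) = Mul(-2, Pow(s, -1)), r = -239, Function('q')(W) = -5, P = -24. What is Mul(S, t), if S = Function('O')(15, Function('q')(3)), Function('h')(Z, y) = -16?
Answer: Rational(-86, 5) ≈ -17.200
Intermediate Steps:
S = Rational(2, 5) (S = Mul(-2, Pow(-5, -1)) = Mul(-2, Rational(-1, 5)) = Rational(2, 5) ≈ 0.40000)
t = -43 (t = Add(-2, Mul(Rational(1, 2), Add(Add(-239, -16), 173))) = Add(-2, Mul(Rational(1, 2), Add(-255, 173))) = Add(-2, Mul(Rational(1, 2), -82)) = Add(-2, -41) = -43)
Mul(S, t) = Mul(Rational(2, 5), -43) = Rational(-86, 5)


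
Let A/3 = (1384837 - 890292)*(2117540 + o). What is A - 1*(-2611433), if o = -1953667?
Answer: 243130329788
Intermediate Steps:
A = 243127718355 (A = 3*((1384837 - 890292)*(2117540 - 1953667)) = 3*(494545*163873) = 3*81042572785 = 243127718355)
A - 1*(-2611433) = 243127718355 - 1*(-2611433) = 243127718355 + 2611433 = 243130329788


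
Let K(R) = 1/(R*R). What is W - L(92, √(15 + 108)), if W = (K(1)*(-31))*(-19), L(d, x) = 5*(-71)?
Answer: 944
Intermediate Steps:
L(d, x) = -355
K(R) = R⁻²
W = 589 (W = (-31/1²)*(-19) = (1*(-31))*(-19) = -31*(-19) = 589)
W - L(92, √(15 + 108)) = 589 - 1*(-355) = 589 + 355 = 944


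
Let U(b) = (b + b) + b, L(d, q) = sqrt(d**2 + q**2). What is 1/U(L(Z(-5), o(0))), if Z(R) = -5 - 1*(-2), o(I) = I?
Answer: 1/9 ≈ 0.11111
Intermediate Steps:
Z(R) = -3 (Z(R) = -5 + 2 = -3)
U(b) = 3*b (U(b) = 2*b + b = 3*b)
1/U(L(Z(-5), o(0))) = 1/(3*sqrt((-3)**2 + 0**2)) = 1/(3*sqrt(9 + 0)) = 1/(3*sqrt(9)) = 1/(3*3) = 1/9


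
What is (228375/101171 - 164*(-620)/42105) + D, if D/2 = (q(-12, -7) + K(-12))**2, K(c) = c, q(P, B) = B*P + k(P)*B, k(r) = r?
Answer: 5924375130469/121708713 ≈ 48677.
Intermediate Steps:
q(P, B) = 2*B*P (q(P, B) = B*P + P*B = B*P + B*P = 2*B*P)
D = 48672 (D = 2*(2*(-7)*(-12) - 12)**2 = 2*(168 - 12)**2 = 2*156**2 = 2*24336 = 48672)
(228375/101171 - 164*(-620)/42105) + D = (228375/101171 - 164*(-620)/42105) + 48672 = (228375*(1/101171) + 101680*(1/42105)) + 48672 = (32625/14453 + 20336/8421) + 48672 = 568651333/121708713 + 48672 = 5924375130469/121708713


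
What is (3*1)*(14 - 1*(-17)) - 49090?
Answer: -48997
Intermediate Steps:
(3*1)*(14 - 1*(-17)) - 49090 = 3*(14 + 17) - 49090 = 3*31 - 49090 = 93 - 49090 = -48997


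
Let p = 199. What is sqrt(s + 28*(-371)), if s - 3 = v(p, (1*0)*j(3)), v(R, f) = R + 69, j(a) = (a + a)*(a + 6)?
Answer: I*sqrt(10117) ≈ 100.58*I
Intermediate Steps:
j(a) = 2*a*(6 + a) (j(a) = (2*a)*(6 + a) = 2*a*(6 + a))
v(R, f) = 69 + R
s = 271 (s = 3 + (69 + 199) = 3 + 268 = 271)
sqrt(s + 28*(-371)) = sqrt(271 + 28*(-371)) = sqrt(271 - 10388) = sqrt(-10117) = I*sqrt(10117)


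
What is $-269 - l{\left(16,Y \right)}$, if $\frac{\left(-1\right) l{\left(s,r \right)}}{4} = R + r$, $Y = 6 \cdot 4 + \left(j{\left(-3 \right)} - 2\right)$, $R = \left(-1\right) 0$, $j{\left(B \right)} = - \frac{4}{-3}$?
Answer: $- \frac{527}{3} \approx -175.67$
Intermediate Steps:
$j{\left(B \right)} = \frac{4}{3}$ ($j{\left(B \right)} = \left(-4\right) \left(- \frac{1}{3}\right) = \frac{4}{3}$)
$R = 0$
$Y = \frac{70}{3}$ ($Y = 6 \cdot 4 + \left(\frac{4}{3} - 2\right) = 24 - \frac{2}{3} = \frac{70}{3} \approx 23.333$)
$l{\left(s,r \right)} = - 4 r$ ($l{\left(s,r \right)} = - 4 \left(0 + r\right) = - 4 r$)
$-269 - l{\left(16,Y \right)} = -269 - \left(-4\right) \frac{70}{3} = -269 - - \frac{280}{3} = -269 + \frac{280}{3} = - \frac{527}{3}$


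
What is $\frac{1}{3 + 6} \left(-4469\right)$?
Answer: $- \frac{4469}{9} \approx -496.56$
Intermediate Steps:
$\frac{1}{3 + 6} \left(-4469\right) = \frac{1}{9} \left(-4469\right) = - \frac{4469}{9}$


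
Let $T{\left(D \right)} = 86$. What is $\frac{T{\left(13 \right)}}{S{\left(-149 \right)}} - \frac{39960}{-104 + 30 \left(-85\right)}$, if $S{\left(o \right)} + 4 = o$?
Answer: $\frac{2942818}{203031} \approx 14.494$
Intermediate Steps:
$S{\left(o \right)} = -4 + o$
$\frac{T{\left(13 \right)}}{S{\left(-149 \right)}} - \frac{39960}{-104 + 30 \left(-85\right)} = \frac{86}{-4 - 149} - \frac{39960}{-104 + 30 \left(-85\right)} = \frac{86}{-153} - \frac{39960}{-104 - 2550} = 86 \left(- \frac{1}{153}\right) - \frac{39960}{-2654} = - \frac{86}{153} - - \frac{19980}{1327} = - \frac{86}{153} + \frac{19980}{1327} = \frac{2942818}{203031}$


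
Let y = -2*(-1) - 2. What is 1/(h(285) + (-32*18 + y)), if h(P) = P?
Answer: -1/291 ≈ -0.0034364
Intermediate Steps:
y = 0 (y = 2 - 2 = 0)
1/(h(285) + (-32*18 + y)) = 1/(285 + (-32*18 + 0)) = 1/(285 + (-576 + 0)) = 1/(285 - 576) = 1/(-291) = -1/291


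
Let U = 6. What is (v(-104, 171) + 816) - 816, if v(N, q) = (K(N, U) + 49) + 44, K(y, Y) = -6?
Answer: 87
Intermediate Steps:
v(N, q) = 87 (v(N, q) = (-6 + 49) + 44 = 43 + 44 = 87)
(v(-104, 171) + 816) - 816 = (87 + 816) - 816 = 903 - 816 = 87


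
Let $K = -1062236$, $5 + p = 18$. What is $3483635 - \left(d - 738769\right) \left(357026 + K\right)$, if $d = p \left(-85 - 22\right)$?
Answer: $-521964749965$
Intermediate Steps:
$p = 13$ ($p = -5 + 18 = 13$)
$d = -1391$ ($d = 13 \left(-85 - 22\right) = 13 \left(-107\right) = -1391$)
$3483635 - \left(d - 738769\right) \left(357026 + K\right) = 3483635 - \left(-1391 - 738769\right) \left(357026 - 1062236\right) = 3483635 - \left(-740160\right) \left(-705210\right) = 3483635 - 521968233600 = -521964749965$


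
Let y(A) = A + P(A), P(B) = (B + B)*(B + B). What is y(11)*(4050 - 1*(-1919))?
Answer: 2954655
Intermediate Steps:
P(B) = 4*B² (P(B) = (2*B)*(2*B) = 4*B²)
y(A) = A + 4*A²
y(11)*(4050 - 1*(-1919)) = (11*(1 + 4*11))*(4050 - 1*(-1919)) = (11*(1 + 44))*(4050 + 1919) = (11*45)*5969 = 495*5969 = 2954655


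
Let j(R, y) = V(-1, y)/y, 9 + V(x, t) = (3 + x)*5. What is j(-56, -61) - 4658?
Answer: -284139/61 ≈ -4658.0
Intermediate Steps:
V(x, t) = 6 + 5*x (V(x, t) = -9 + (3 + x)*5 = -9 + (15 + 5*x) = 6 + 5*x)
j(R, y) = 1/y (j(R, y) = (6 + 5*(-1))/y = (6 - 5)/y = 1/y)
j(-56, -61) - 4658 = 1/(-61) - 4658 = -1/61 - 4658 = -284139/61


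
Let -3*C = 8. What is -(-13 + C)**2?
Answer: -2209/9 ≈ -245.44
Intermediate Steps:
C = -8/3 (C = -1/3*8 = -8/3 ≈ -2.6667)
-(-13 + C)**2 = -(-13 - 8/3)**2 = -(-47/3)**2 = -1*2209/9 = -2209/9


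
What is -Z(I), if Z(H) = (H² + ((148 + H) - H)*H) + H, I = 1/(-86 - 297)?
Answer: 57066/146689 ≈ 0.38903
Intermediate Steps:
I = -1/383 (I = 1/(-383) = -1/383 ≈ -0.0026110)
Z(H) = H² + 149*H (Z(H) = (H² + 148*H) + H = H² + 149*H)
-Z(I) = -(-1)*(149 - 1/383)/383 = -(-1)*57066/(383*383) = -1*(-57066/146689) = 57066/146689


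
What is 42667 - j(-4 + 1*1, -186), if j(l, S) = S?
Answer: 42853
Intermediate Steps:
42667 - j(-4 + 1*1, -186) = 42667 - 1*(-186) = 42667 + 186 = 42853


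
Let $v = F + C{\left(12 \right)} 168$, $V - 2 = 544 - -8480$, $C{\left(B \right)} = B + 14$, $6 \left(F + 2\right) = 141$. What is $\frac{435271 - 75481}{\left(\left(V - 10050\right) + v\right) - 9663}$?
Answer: $- \frac{143916}{2519} \approx -57.132$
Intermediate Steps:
$F = \frac{43}{2}$ ($F = -2 + \frac{1}{6} \cdot 141 = -2 + \frac{47}{2} = \frac{43}{2} \approx 21.5$)
$C{\left(B \right)} = 14 + B$
$V = 9026$ ($V = 2 + \left(544 - -8480\right) = 2 + \left(544 + 8480\right) = 2 + 9024 = 9026$)
$v = \frac{8779}{2}$ ($v = \frac{43}{2} + \left(14 + 12\right) 168 = \frac{43}{2} + 26 \cdot 168 = \frac{43}{2} + 4368 = \frac{8779}{2} \approx 4389.5$)
$\frac{435271 - 75481}{\left(\left(V - 10050\right) + v\right) - 9663} = \frac{435271 - 75481}{\left(\left(9026 - 10050\right) + \frac{8779}{2}\right) - 9663} = \frac{359790}{\left(-1024 + \frac{8779}{2}\right) - 9663} = \frac{359790}{\frac{6731}{2} - 9663} = \frac{359790}{- \frac{12595}{2}} = 359790 \left(- \frac{2}{12595}\right) = - \frac{143916}{2519}$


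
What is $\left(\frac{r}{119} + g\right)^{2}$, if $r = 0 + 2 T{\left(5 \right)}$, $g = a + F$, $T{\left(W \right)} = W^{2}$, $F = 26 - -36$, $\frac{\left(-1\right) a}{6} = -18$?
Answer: $\frac{411278400}{14161} \approx 29043.0$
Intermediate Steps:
$a = 108$ ($a = \left(-6\right) \left(-18\right) = 108$)
$F = 62$ ($F = 26 + 36 = 62$)
$g = 170$ ($g = 108 + 62 = 170$)
$r = 50$ ($r = 0 + 2 \cdot 5^{2} = 0 + 2 \cdot 25 = 0 + 50 = 50$)
$\left(\frac{r}{119} + g\right)^{2} = \left(\frac{50}{119} + 170\right)^{2} = \left(\frac{20280}{119}\right)^{2} = \frac{411278400}{14161}$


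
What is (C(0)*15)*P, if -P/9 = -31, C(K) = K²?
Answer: 0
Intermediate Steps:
P = 279 (P = -9*(-31) = 279)
(C(0)*15)*P = (0²*15)*279 = (0*15)*279 = 0*279 = 0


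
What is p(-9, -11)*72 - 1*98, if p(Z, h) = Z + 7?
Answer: -242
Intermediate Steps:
p(Z, h) = 7 + Z
p(-9, -11)*72 - 1*98 = (7 - 9)*72 - 1*98 = -2*72 - 98 = -144 - 98 = -242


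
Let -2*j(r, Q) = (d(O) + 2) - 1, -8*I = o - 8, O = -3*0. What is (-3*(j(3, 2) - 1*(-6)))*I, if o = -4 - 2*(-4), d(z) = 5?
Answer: -9/2 ≈ -4.5000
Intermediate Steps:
O = 0
o = 4 (o = -4 + 8 = 4)
I = 1/2 (I = -(4 - 8)/8 = -1/8*(-4) = 1/2 ≈ 0.50000)
j(r, Q) = -3 (j(r, Q) = -((5 + 2) - 1)/2 = -(7 - 1)/2 = -1/2*6 = -3)
(-3*(j(3, 2) - 1*(-6)))*I = -3*(-3 - 1*(-6))*(1/2) = -3*(-3 + 6)*(1/2) = -3*3*(1/2) = -9*1/2 = -9/2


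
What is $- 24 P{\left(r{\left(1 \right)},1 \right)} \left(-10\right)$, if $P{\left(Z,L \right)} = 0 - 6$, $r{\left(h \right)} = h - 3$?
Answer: $-1440$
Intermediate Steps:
$r{\left(h \right)} = -3 + h$ ($r{\left(h \right)} = h - 3 = -3 + h$)
$P{\left(Z,L \right)} = -6$ ($P{\left(Z,L \right)} = 0 - 6 = -6$)
$- 24 P{\left(r{\left(1 \right)},1 \right)} \left(-10\right) = \left(-24\right) \left(-6\right) \left(-10\right) = 144 \left(-10\right) = -1440$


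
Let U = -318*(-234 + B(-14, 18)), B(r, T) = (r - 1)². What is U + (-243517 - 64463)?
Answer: -305118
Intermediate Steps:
B(r, T) = (-1 + r)²
U = 2862 (U = -318*(-234 + (-1 - 14)²) = -318*(-234 + (-15)²) = -318*(-234 + 225) = -318*(-9) = 2862)
U + (-243517 - 64463) = 2862 + (-243517 - 64463) = 2862 - 307980 = -305118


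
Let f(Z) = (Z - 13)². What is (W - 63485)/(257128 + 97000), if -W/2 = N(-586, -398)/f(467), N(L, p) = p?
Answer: -1635659183/9123930856 ≈ -0.17927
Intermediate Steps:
f(Z) = (-13 + Z)²
W = 199/51529 (W = -(-796)/((-13 + 467)²) = -(-796)/(454²) = -(-796)/206116 = -2*(-199/103058) = 199/51529 ≈ 0.0038619)
(W - 63485)/(257128 + 97000) = (199/51529 - 63485)/(257128 + 97000) = -3271318366/51529/354128 = -3271318366/51529*1/354128 = -1635659183/9123930856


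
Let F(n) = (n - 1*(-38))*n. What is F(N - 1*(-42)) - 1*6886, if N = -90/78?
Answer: -619459/169 ≈ -3665.4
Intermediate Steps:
N = -15/13 (N = -90*1/78 = -15/13 ≈ -1.1538)
F(n) = n*(38 + n) (F(n) = (n + 38)*n = (38 + n)*n = n*(38 + n))
F(N - 1*(-42)) - 1*6886 = (-15/13 - 1*(-42))*(38 + (-15/13 - 1*(-42))) - 1*6886 = (-15/13 + 42)*(38 + (-15/13 + 42)) - 6886 = 531*(38 + 531/13)/13 - 6886 = (531/13)*(1025/13) - 6886 = 544275/169 - 6886 = -619459/169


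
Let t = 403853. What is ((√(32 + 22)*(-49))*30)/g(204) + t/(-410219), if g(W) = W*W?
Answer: -403853/410219 - 245*√6/2312 ≈ -1.2441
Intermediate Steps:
g(W) = W²
((√(32 + 22)*(-49))*30)/g(204) + t/(-410219) = ((√(32 + 22)*(-49))*30)/(204²) + 403853/(-410219) = ((√54*(-49))*30)/41616 + 403853*(-1/410219) = (((3*√6)*(-49))*30)*(1/41616) - 403853/410219 = (-147*√6*30)*(1/41616) - 403853/410219 = -4410*√6*(1/41616) - 403853/410219 = -245*√6/2312 - 403853/410219 = -403853/410219 - 245*√6/2312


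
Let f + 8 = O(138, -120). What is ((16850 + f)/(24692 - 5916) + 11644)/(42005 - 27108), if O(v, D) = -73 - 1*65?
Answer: 27330556/34963259 ≈ 0.78169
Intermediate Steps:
O(v, D) = -138 (O(v, D) = -73 - 65 = -138)
f = -146 (f = -8 - 138 = -146)
((16850 + f)/(24692 - 5916) + 11644)/(42005 - 27108) = ((16850 - 146)/(24692 - 5916) + 11644)/(42005 - 27108) = (16704/18776 + 11644)/14897 = (16704*(1/18776) + 11644)*(1/14897) = (2088/2347 + 11644)*(1/14897) = (27330556/2347)*(1/14897) = 27330556/34963259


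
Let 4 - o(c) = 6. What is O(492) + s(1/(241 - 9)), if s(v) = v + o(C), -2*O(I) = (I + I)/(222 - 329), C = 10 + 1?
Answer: 64603/24824 ≈ 2.6024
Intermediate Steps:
C = 11
o(c) = -2 (o(c) = 4 - 1*6 = 4 - 6 = -2)
O(I) = I/107 (O(I) = -(I + I)/(2*(222 - 329)) = -2*I/(2*(-107)) = -2*I*(-1)/(2*107) = -(-1)*I/107 = I/107)
s(v) = -2 + v (s(v) = v - 2 = -2 + v)
O(492) + s(1/(241 - 9)) = (1/107)*492 + (-2 + 1/(241 - 9)) = 492/107 + (-2 + 1/232) = 492/107 - 463/232 = 64603/24824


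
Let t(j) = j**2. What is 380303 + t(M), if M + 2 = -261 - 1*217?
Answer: 610703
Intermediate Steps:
M = -480 (M = -2 + (-261 - 1*217) = -2 + (-261 - 217) = -2 - 478 = -480)
380303 + t(M) = 380303 + (-480)**2 = 380303 + 230400 = 610703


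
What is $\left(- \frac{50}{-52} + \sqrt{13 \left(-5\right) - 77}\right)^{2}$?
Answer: $- \frac{95367}{676} + \frac{25 i \sqrt{142}}{13} \approx -141.08 + 22.916 i$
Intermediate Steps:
$\left(- \frac{50}{-52} + \sqrt{13 \left(-5\right) - 77}\right)^{2} = \left(\left(-50\right) \left(- \frac{1}{52}\right) + \sqrt{-65 - 77}\right)^{2} = \left(\frac{25}{26} + \sqrt{-142}\right)^{2} = \left(\frac{25}{26} + i \sqrt{142}\right)^{2}$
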